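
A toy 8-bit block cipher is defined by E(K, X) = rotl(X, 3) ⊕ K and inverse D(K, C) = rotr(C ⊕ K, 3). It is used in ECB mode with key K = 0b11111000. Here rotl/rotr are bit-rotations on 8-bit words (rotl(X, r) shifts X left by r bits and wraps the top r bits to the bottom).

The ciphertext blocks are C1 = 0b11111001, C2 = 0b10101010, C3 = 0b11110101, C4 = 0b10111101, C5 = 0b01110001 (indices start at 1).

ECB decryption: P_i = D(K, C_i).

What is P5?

P5 = 0b00110001

P5: D(K, 0b01110001) = 0b00110001.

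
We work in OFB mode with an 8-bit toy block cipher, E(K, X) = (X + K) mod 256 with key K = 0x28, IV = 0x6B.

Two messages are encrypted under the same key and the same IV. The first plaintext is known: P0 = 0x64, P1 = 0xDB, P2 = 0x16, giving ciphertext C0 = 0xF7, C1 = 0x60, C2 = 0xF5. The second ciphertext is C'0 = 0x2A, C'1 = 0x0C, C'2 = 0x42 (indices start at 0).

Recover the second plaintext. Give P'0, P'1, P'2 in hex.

In OFB with a reused IV, both messages share the same keystream S_i, so C_i ⊕ C'_i = P_i ⊕ P'_i and thus P'_i = P_i ⊕ C_i ⊕ C'_i.
P'0: 0x64 ⊕ 0xF7 ⊕ 0x2A = 0xB9.
P'1: 0xDB ⊕ 0x60 ⊕ 0x0C = 0xB7.
P'2: 0x16 ⊕ 0xF5 ⊕ 0x42 = 0xA1.

P'0 = 0xB9, P'1 = 0xB7, P'2 = 0xA1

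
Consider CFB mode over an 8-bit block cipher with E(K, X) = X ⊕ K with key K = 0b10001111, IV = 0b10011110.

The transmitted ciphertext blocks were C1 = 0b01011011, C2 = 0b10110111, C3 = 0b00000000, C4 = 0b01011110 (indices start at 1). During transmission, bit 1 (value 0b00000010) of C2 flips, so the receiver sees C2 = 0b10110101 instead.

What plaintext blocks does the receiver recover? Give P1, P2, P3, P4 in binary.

P1 = 0b01001010, P2 = 0b01100001, P3 = 0b00111010, P4 = 0b11010001

CFB decryption: P_i = C_i ⊕ E(K, C_{i−1}), with C_{0} = IV.
Only C2 changed, to 0b10110101. In CFB, a change in C_i flips the same bit in P_i and garbles P_{i+1}. Decrypting the received ciphertext:
P1: E(K, 0b10011110) = 0b00010001; 0b01011011 ⊕ 0b00010001 = 0b01001010.
P2: E(K, 0b01011011) = 0b11010100; 0b10110101 ⊕ 0b11010100 = 0b01100001.
P3: E(K, 0b10110101) = 0b00111010; 0b00000000 ⊕ 0b00111010 = 0b00111010.
P4: E(K, 0b00000000) = 0b10001111; 0b01011110 ⊕ 0b10001111 = 0b11010001.
Blocks that differ from the original plaintext: P2, P3.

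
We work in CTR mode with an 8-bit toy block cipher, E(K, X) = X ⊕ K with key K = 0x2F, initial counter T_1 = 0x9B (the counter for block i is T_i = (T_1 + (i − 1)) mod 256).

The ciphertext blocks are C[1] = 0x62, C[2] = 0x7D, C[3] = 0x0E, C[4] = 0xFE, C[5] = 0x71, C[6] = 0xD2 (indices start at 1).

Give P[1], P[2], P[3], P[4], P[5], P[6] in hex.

CTR decryption: S_i = E(K, T_i) where T_i is the counter for block i; P_i = C_i ⊕ S_i.
P[1]: T = 0x9B, S = E(K, T) = 0xB4; 0x62 ⊕ 0xB4 = 0xD6.
P[2]: T = 0x9C, S = E(K, T) = 0xB3; 0x7D ⊕ 0xB3 = 0xCE.
P[3]: T = 0x9D, S = E(K, T) = 0xB2; 0x0E ⊕ 0xB2 = 0xBC.
P[4]: T = 0x9E, S = E(K, T) = 0xB1; 0xFE ⊕ 0xB1 = 0x4F.
P[5]: T = 0x9F, S = E(K, T) = 0xB0; 0x71 ⊕ 0xB0 = 0xC1.
P[6]: T = 0xA0, S = E(K, T) = 0x8F; 0xD2 ⊕ 0x8F = 0x5D.

P[1] = 0xD6, P[2] = 0xCE, P[3] = 0xBC, P[4] = 0x4F, P[5] = 0xC1, P[6] = 0x5D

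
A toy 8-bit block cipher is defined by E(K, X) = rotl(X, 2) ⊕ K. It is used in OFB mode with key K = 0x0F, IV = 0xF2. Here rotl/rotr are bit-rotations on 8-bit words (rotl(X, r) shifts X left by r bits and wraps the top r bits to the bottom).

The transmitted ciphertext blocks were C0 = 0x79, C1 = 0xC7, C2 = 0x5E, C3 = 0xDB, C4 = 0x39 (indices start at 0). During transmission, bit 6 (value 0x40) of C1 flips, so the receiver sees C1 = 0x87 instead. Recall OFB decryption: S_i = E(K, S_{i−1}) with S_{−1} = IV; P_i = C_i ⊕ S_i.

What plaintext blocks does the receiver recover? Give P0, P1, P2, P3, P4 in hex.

P0 = 0xBD, P1 = 0x9B, P2 = 0x21, P3 = 0x29, P4 = 0xFD

Only C1 changed, to 0x87. In OFB, a change in C_i flips the same bit in P_i only; the keystream is unaffected. Decrypting the received ciphertext:
P0: S = E(K, 0xF2) = 0xC4; 0x79 ⊕ 0xC4 = 0xBD.
P1: S = E(K, 0xC4) = 0x1C; 0x87 ⊕ 0x1C = 0x9B.
P2: S = E(K, 0x1C) = 0x7F; 0x5E ⊕ 0x7F = 0x21.
P3: S = E(K, 0x7F) = 0xF2; 0xDB ⊕ 0xF2 = 0x29.
P4: S = E(K, 0xF2) = 0xC4; 0x39 ⊕ 0xC4 = 0xFD.
Blocks that differ from the original plaintext: P1.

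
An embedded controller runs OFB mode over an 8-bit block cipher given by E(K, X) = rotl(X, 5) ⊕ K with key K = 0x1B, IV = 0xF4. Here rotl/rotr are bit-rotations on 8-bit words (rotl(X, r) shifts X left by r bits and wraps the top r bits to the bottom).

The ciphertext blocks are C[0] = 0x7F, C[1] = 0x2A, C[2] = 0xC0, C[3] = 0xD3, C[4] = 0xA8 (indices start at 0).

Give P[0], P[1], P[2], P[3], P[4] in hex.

OFB decryption: S_i = E(K, S_{i−1}) with S_{−1} = IV; P_i = C_i ⊕ S_i.
P[0]: S = E(K, 0xF4) = 0x85; 0x7F ⊕ 0x85 = 0xFA.
P[1]: S = E(K, 0x85) = 0xAB; 0x2A ⊕ 0xAB = 0x81.
P[2]: S = E(K, 0xAB) = 0x6E; 0xC0 ⊕ 0x6E = 0xAE.
P[3]: S = E(K, 0x6E) = 0xD6; 0xD3 ⊕ 0xD6 = 0x05.
P[4]: S = E(K, 0xD6) = 0xC1; 0xA8 ⊕ 0xC1 = 0x69.

P[0] = 0xFA, P[1] = 0x81, P[2] = 0xAE, P[3] = 0x05, P[4] = 0x69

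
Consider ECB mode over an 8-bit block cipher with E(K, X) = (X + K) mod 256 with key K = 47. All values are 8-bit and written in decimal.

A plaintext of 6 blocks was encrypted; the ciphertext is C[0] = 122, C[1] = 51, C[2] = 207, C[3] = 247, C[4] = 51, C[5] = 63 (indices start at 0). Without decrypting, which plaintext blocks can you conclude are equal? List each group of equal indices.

ECB encrypts each block independently with the same key, so equal ciphertext blocks imply equal plaintext blocks.
C[1] = C[4] = 51, so P[1] = P[4].

P[1] = P[4]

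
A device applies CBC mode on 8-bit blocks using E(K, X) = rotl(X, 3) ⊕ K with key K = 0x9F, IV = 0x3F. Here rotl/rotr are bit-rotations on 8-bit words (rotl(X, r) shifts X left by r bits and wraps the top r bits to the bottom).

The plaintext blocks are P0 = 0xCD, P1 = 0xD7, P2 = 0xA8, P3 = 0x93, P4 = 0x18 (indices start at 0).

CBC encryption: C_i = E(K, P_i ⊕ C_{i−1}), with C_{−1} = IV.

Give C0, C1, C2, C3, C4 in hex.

C0 = 0x08, C1 = 0x61, C2 = 0xD1, C3 = 0x8D, C4 = 0x33

C0: P0 ⊕ 0x3F = 0xF2; E(K, 0xF2) = 0x08.
C1: P1 ⊕ 0x08 = 0xDF; E(K, 0xDF) = 0x61.
C2: P2 ⊕ 0x61 = 0xC9; E(K, 0xC9) = 0xD1.
C3: P3 ⊕ 0xD1 = 0x42; E(K, 0x42) = 0x8D.
C4: P4 ⊕ 0x8D = 0x95; E(K, 0x95) = 0x33.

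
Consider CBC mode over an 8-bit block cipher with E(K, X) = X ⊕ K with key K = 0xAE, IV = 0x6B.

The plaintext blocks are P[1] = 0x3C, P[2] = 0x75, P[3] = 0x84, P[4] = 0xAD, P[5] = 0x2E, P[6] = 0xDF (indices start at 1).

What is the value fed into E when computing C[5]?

CBC encryption: C_i = E(K, P_i ⊕ C_{i−1}), with C_{0} = IV.
C[1]: P[1] ⊕ 0x6B = 0x57; E(K, 0x57) = 0xF9.
C[2]: P[2] ⊕ 0xF9 = 0x8C; E(K, 0x8C) = 0x22.
C[3]: P[3] ⊕ 0x22 = 0xA6; E(K, 0xA6) = 0x08.
C[4]: P[4] ⊕ 0x08 = 0xA5; E(K, 0xA5) = 0x0B.
C[5]: P[5] ⊕ 0x0B = 0x25; E(K, 0x25) = 0x8B.
So the input to E for block [5] is 0x25.

0x25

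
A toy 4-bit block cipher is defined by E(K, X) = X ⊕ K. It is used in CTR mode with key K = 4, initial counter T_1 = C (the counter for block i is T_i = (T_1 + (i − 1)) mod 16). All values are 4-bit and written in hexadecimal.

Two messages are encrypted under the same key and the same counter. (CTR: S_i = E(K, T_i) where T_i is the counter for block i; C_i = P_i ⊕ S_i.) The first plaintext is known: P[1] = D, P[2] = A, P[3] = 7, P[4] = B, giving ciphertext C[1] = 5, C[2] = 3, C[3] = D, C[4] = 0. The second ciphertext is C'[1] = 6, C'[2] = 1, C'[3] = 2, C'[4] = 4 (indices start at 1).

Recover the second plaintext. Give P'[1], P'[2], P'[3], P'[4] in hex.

In CTR with a reused counter, both messages share the same keystream S_i, so C_i ⊕ C'_i = P_i ⊕ P'_i and thus P'_i = P_i ⊕ C_i ⊕ C'_i.
P'[1]: D ⊕ 5 ⊕ 6 = E.
P'[2]: A ⊕ 3 ⊕ 1 = 8.
P'[3]: 7 ⊕ D ⊕ 2 = 8.
P'[4]: B ⊕ 0 ⊕ 4 = F.

P'[1] = E, P'[2] = 8, P'[3] = 8, P'[4] = F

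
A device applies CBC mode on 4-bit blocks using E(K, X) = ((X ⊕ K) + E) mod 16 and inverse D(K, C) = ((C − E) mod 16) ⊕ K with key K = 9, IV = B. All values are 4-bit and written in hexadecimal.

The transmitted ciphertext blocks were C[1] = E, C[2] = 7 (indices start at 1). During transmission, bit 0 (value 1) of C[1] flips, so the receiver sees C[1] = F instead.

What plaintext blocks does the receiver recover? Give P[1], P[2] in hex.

P[1] = 3, P[2] = F

CBC decryption: P_i = D(K, C_i) ⊕ C_{i−1}, with C_{0} = IV.
Only C[1] changed, to F. In CBC, a change in C_i garbles P_i and flips the same bit in P_{i+1}. Decrypting the received ciphertext:
P[1]: D(K, F) = 8; 8 ⊕ B = 3.
P[2]: D(K, 7) = 0; 0 ⊕ F = F.
Blocks that differ from the original plaintext: P[1], P[2].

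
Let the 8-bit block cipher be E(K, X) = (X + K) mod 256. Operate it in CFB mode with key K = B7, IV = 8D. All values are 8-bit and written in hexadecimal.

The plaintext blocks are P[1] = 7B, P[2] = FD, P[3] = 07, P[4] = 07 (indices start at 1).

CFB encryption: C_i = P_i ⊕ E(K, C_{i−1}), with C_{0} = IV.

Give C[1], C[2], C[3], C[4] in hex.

C[1] = 3F, C[2] = 0B, C[3] = C5, C[4] = 7B

C[1]: E(K, 8D) = 44; 7B ⊕ 44 = 3F.
C[2]: E(K, 3F) = F6; FD ⊕ F6 = 0B.
C[3]: E(K, 0B) = C2; 07 ⊕ C2 = C5.
C[4]: E(K, C5) = 7C; 07 ⊕ 7C = 7B.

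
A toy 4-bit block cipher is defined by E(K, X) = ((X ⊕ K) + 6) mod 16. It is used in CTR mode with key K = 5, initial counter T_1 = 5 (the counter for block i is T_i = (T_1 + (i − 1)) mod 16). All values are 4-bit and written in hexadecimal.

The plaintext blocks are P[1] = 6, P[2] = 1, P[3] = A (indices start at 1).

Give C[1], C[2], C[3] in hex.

C[1] = 0, C[2] = 8, C[3] = 2

CTR encryption: S_i = E(K, T_i) where T_i is the counter for block i; C_i = P_i ⊕ S_i.
C[1]: T = 5, S = E(K, T) = 6; 6 ⊕ 6 = 0.
C[2]: T = 6, S = E(K, T) = 9; 1 ⊕ 9 = 8.
C[3]: T = 7, S = E(K, T) = 8; A ⊕ 8 = 2.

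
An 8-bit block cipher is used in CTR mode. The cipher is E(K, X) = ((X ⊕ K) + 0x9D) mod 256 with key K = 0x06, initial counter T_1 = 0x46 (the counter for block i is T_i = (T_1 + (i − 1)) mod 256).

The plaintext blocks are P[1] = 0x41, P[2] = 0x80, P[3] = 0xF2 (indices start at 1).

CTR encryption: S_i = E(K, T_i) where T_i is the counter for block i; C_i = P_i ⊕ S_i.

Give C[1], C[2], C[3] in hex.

C[1] = 0x9C, C[2] = 0x5E, C[3] = 0x19

C[1]: T = 0x46, S = E(K, T) = 0xDD; 0x41 ⊕ 0xDD = 0x9C.
C[2]: T = 0x47, S = E(K, T) = 0xDE; 0x80 ⊕ 0xDE = 0x5E.
C[3]: T = 0x48, S = E(K, T) = 0xEB; 0xF2 ⊕ 0xEB = 0x19.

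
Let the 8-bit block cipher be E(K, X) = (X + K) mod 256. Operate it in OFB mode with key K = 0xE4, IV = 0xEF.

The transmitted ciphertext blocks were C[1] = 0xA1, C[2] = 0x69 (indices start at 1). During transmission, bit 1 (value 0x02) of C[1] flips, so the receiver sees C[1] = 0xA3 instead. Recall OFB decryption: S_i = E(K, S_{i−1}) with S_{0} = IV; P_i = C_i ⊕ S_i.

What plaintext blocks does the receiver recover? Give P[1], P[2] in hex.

Only C[1] changed, to 0xA3. In OFB, a change in C_i flips the same bit in P_i only; the keystream is unaffected. Decrypting the received ciphertext:
P[1]: S = E(K, 0xEF) = 0xD3; 0xA3 ⊕ 0xD3 = 0x70.
P[2]: S = E(K, 0xD3) = 0xB7; 0x69 ⊕ 0xB7 = 0xDE.
Blocks that differ from the original plaintext: P[1].

P[1] = 0x70, P[2] = 0xDE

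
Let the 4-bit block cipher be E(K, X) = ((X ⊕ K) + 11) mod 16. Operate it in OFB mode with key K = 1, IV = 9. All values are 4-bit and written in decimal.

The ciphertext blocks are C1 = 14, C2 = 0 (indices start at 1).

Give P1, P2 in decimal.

OFB decryption: S_i = E(K, S_{i−1}) with S_{0} = IV; P_i = C_i ⊕ S_i.
P1: S = E(K, 9) = 3; 14 ⊕ 3 = 13.
P2: S = E(K, 3) = 13; 0 ⊕ 13 = 13.

P1 = 13, P2 = 13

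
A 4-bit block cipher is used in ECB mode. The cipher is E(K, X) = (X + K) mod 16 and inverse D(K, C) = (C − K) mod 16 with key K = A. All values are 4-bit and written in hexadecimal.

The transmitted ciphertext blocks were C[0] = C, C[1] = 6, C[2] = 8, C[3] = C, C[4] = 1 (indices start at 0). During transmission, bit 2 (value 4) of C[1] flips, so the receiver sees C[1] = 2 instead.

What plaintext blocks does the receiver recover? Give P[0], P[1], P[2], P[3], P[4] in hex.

ECB decryption: P_i = D(K, C_i).
Only C[1] changed, to 2. In ECB, a change in C_i affects only P_i. Decrypting the received ciphertext:
P[0]: D(K, C) = 2.
P[1]: D(K, 2) = 8.
P[2]: D(K, 8) = E.
P[3]: D(K, C) = 2.
P[4]: D(K, 1) = 7.
Blocks that differ from the original plaintext: P[1].

P[0] = 2, P[1] = 8, P[2] = E, P[3] = 2, P[4] = 7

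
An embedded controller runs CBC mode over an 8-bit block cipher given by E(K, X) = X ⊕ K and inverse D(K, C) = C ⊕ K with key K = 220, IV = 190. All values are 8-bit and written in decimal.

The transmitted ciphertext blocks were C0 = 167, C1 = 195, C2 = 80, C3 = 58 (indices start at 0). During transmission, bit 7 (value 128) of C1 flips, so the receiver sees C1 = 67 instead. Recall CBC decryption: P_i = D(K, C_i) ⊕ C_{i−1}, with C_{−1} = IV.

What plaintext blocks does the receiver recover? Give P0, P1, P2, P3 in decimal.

P0 = 197, P1 = 56, P2 = 207, P3 = 182

Only C1 changed, to 67. In CBC, a change in C_i garbles P_i and flips the same bit in P_{i+1}. Decrypting the received ciphertext:
P0: D(K, 167) = 123; 123 ⊕ 190 = 197.
P1: D(K, 67) = 159; 159 ⊕ 167 = 56.
P2: D(K, 80) = 140; 140 ⊕ 67 = 207.
P3: D(K, 58) = 230; 230 ⊕ 80 = 182.
Blocks that differ from the original plaintext: P1, P2.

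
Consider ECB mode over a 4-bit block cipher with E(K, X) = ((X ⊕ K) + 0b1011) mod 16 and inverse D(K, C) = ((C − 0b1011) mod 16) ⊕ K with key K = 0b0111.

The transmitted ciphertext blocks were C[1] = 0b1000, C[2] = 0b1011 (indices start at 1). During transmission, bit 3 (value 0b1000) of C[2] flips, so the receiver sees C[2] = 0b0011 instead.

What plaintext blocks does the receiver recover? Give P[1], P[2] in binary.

ECB decryption: P_i = D(K, C_i).
Only C[2] changed, to 0b0011. In ECB, a change in C_i affects only P_i. Decrypting the received ciphertext:
P[1]: D(K, 0b1000) = 0b1010.
P[2]: D(K, 0b0011) = 0b1111.
Blocks that differ from the original plaintext: P[2].

P[1] = 0b1010, P[2] = 0b1111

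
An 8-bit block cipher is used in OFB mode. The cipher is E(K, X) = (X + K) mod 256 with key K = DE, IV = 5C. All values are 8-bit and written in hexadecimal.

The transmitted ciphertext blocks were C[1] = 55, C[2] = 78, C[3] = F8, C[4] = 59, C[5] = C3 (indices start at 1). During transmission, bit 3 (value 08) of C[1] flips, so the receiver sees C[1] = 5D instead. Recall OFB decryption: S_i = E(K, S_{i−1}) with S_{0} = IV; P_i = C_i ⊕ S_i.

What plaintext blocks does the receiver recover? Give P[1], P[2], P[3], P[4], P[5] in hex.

Only C[1] changed, to 5D. In OFB, a change in C_i flips the same bit in P_i only; the keystream is unaffected. Decrypting the received ciphertext:
P[1]: S = E(K, 5C) = 3A; 5D ⊕ 3A = 67.
P[2]: S = E(K, 3A) = 18; 78 ⊕ 18 = 60.
P[3]: S = E(K, 18) = F6; F8 ⊕ F6 = 0E.
P[4]: S = E(K, F6) = D4; 59 ⊕ D4 = 8D.
P[5]: S = E(K, D4) = B2; C3 ⊕ B2 = 71.
Blocks that differ from the original plaintext: P[1].

P[1] = 67, P[2] = 60, P[3] = 0E, P[4] = 8D, P[5] = 71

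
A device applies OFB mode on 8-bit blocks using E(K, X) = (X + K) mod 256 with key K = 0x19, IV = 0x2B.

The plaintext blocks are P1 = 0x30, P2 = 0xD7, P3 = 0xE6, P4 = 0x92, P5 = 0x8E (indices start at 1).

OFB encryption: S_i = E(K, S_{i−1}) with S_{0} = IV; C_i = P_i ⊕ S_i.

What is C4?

C4 = 0x1D

C1: S = E(K, 0x2B) = 0x44; 0x30 ⊕ 0x44 = 0x74.
C2: S = E(K, 0x44) = 0x5D; 0xD7 ⊕ 0x5D = 0x8A.
C3: S = E(K, 0x5D) = 0x76; 0xE6 ⊕ 0x76 = 0x90.
C4: S = E(K, 0x76) = 0x8F; 0x92 ⊕ 0x8F = 0x1D.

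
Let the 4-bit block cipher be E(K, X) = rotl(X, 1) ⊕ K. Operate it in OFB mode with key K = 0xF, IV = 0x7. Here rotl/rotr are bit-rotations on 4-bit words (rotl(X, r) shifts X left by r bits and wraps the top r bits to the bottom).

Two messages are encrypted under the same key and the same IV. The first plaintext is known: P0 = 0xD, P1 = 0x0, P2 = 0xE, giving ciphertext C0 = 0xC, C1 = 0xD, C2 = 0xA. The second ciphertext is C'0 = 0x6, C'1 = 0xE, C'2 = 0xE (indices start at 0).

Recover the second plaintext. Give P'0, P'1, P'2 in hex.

P'0 = 0x7, P'1 = 0x3, P'2 = 0xA

In OFB with a reused IV, both messages share the same keystream S_i, so C_i ⊕ C'_i = P_i ⊕ P'_i and thus P'_i = P_i ⊕ C_i ⊕ C'_i.
P'0: 0xD ⊕ 0xC ⊕ 0x6 = 0x7.
P'1: 0x0 ⊕ 0xD ⊕ 0xE = 0x3.
P'2: 0xE ⊕ 0xA ⊕ 0xE = 0xA.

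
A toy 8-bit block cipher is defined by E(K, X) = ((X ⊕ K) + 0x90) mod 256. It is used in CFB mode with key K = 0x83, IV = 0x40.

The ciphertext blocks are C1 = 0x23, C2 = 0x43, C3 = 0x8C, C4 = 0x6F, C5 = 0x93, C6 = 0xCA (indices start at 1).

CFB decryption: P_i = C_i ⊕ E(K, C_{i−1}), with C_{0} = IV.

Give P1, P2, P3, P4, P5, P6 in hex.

P1 = 0x70, P2 = 0x73, P3 = 0xDC, P4 = 0xF0, P5 = 0xEF, P6 = 0x6A

P1: E(K, 0x40) = 0x53; 0x23 ⊕ 0x53 = 0x70.
P2: E(K, 0x23) = 0x30; 0x43 ⊕ 0x30 = 0x73.
P3: E(K, 0x43) = 0x50; 0x8C ⊕ 0x50 = 0xDC.
P4: E(K, 0x8C) = 0x9F; 0x6F ⊕ 0x9F = 0xF0.
P5: E(K, 0x6F) = 0x7C; 0x93 ⊕ 0x7C = 0xEF.
P6: E(K, 0x93) = 0xA0; 0xCA ⊕ 0xA0 = 0x6A.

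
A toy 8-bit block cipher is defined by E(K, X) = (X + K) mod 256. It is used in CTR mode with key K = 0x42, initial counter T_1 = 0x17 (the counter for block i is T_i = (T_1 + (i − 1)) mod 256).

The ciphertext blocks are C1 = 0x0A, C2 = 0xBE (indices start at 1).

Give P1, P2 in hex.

P1 = 0x53, P2 = 0xE4

CTR decryption: S_i = E(K, T_i) where T_i is the counter for block i; P_i = C_i ⊕ S_i.
P1: T = 0x17, S = E(K, T) = 0x59; 0x0A ⊕ 0x59 = 0x53.
P2: T = 0x18, S = E(K, T) = 0x5A; 0xBE ⊕ 0x5A = 0xE4.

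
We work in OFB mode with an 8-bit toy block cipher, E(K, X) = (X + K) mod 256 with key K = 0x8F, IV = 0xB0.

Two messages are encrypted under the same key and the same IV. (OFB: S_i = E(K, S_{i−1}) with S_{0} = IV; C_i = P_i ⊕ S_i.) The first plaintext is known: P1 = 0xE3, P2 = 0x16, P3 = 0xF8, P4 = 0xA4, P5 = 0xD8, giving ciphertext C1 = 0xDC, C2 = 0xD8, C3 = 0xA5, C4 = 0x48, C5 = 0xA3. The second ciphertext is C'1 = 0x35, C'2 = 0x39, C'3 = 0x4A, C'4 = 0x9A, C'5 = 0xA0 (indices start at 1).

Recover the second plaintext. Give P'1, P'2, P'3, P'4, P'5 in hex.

In OFB with a reused IV, both messages share the same keystream S_i, so C_i ⊕ C'_i = P_i ⊕ P'_i and thus P'_i = P_i ⊕ C_i ⊕ C'_i.
P'1: 0xE3 ⊕ 0xDC ⊕ 0x35 = 0x0A.
P'2: 0x16 ⊕ 0xD8 ⊕ 0x39 = 0xF7.
P'3: 0xF8 ⊕ 0xA5 ⊕ 0x4A = 0x17.
P'4: 0xA4 ⊕ 0x48 ⊕ 0x9A = 0x76.
P'5: 0xD8 ⊕ 0xA3 ⊕ 0xA0 = 0xDB.

P'1 = 0x0A, P'2 = 0xF7, P'3 = 0x17, P'4 = 0x76, P'5 = 0xDB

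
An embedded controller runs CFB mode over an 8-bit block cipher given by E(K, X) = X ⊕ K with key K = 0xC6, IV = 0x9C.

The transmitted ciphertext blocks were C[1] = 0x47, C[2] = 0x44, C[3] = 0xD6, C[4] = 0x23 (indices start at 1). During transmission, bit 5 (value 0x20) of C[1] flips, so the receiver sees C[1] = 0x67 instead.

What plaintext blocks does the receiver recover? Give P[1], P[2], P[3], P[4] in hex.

P[1] = 0x3D, P[2] = 0xE5, P[3] = 0x54, P[4] = 0x33

CFB decryption: P_i = C_i ⊕ E(K, C_{i−1}), with C_{0} = IV.
Only C[1] changed, to 0x67. In CFB, a change in C_i flips the same bit in P_i and garbles P_{i+1}. Decrypting the received ciphertext:
P[1]: E(K, 0x9C) = 0x5A; 0x67 ⊕ 0x5A = 0x3D.
P[2]: E(K, 0x67) = 0xA1; 0x44 ⊕ 0xA1 = 0xE5.
P[3]: E(K, 0x44) = 0x82; 0xD6 ⊕ 0x82 = 0x54.
P[4]: E(K, 0xD6) = 0x10; 0x23 ⊕ 0x10 = 0x33.
Blocks that differ from the original plaintext: P[1], P[2].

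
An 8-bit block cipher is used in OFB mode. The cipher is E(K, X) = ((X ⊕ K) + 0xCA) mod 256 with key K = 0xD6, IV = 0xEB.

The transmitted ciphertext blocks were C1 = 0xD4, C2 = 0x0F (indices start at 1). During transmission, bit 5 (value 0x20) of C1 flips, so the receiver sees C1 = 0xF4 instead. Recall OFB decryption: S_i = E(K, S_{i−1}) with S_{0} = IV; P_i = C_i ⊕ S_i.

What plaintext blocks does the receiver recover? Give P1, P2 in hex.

Only C1 changed, to 0xF4. In OFB, a change in C_i flips the same bit in P_i only; the keystream is unaffected. Decrypting the received ciphertext:
P1: S = E(K, 0xEB) = 0x07; 0xF4 ⊕ 0x07 = 0xF3.
P2: S = E(K, 0x07) = 0x9B; 0x0F ⊕ 0x9B = 0x94.
Blocks that differ from the original plaintext: P1.

P1 = 0xF3, P2 = 0x94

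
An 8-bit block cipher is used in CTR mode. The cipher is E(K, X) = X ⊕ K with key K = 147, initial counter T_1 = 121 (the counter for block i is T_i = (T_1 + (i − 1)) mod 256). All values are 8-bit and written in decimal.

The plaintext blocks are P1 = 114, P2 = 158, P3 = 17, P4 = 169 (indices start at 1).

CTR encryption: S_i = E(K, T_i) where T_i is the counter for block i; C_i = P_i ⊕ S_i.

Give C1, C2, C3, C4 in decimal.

C1: T = 121, S = E(K, T) = 234; 114 ⊕ 234 = 152.
C2: T = 122, S = E(K, T) = 233; 158 ⊕ 233 = 119.
C3: T = 123, S = E(K, T) = 232; 17 ⊕ 232 = 249.
C4: T = 124, S = E(K, T) = 239; 169 ⊕ 239 = 70.

C1 = 152, C2 = 119, C3 = 249, C4 = 70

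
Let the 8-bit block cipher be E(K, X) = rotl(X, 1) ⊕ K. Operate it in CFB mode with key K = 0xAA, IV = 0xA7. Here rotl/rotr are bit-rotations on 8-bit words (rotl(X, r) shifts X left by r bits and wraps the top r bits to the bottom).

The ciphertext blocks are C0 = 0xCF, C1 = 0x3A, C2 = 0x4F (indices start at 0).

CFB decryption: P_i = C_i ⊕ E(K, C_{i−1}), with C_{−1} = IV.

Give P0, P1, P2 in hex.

P0 = 0x2A, P1 = 0x0F, P2 = 0x91

P0: E(K, 0xA7) = 0xE5; 0xCF ⊕ 0xE5 = 0x2A.
P1: E(K, 0xCF) = 0x35; 0x3A ⊕ 0x35 = 0x0F.
P2: E(K, 0x3A) = 0xDE; 0x4F ⊕ 0xDE = 0x91.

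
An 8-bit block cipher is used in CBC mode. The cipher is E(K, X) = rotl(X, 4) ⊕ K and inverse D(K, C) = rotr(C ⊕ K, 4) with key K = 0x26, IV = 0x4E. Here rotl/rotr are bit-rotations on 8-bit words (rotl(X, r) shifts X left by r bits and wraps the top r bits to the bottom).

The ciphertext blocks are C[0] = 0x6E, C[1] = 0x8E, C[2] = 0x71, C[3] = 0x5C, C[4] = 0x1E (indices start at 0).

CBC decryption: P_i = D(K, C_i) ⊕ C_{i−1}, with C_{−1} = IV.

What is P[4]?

P[4]: D(K, 0x1E) = 0x83; 0x83 ⊕ 0x5C = 0xDF.

P[4] = 0xDF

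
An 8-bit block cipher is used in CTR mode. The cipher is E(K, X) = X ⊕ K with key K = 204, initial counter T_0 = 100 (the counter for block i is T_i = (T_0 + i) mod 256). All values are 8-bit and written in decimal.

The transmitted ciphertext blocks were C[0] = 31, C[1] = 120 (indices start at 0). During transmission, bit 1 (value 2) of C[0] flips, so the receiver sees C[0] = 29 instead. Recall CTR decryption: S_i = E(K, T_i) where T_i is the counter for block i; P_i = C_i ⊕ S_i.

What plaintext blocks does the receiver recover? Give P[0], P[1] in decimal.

P[0] = 181, P[1] = 209

Only C[0] changed, to 29. In CTR, a change in C_i flips the same bit in P_i only; the keystream is unaffected. Decrypting the received ciphertext:
P[0]: T = 100, S = E(K, T) = 168; 29 ⊕ 168 = 181.
P[1]: T = 101, S = E(K, T) = 169; 120 ⊕ 169 = 209.
Blocks that differ from the original plaintext: P[0].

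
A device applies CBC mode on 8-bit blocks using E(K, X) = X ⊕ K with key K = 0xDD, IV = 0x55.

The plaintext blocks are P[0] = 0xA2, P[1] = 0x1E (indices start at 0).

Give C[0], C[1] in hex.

CBC encryption: C_i = E(K, P_i ⊕ C_{i−1}), with C_{−1} = IV.
C[0]: P[0] ⊕ 0x55 = 0xF7; E(K, 0xF7) = 0x2A.
C[1]: P[1] ⊕ 0x2A = 0x34; E(K, 0x34) = 0xE9.

C[0] = 0x2A, C[1] = 0xE9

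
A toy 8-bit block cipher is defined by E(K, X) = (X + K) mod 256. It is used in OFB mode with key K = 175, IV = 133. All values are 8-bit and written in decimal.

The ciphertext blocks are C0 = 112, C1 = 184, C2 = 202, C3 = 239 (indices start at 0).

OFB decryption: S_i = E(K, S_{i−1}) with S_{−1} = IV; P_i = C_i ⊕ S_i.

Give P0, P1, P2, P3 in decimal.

P0 = 68, P1 = 91, P2 = 88, P3 = 174

P0: S = E(K, 133) = 52; 112 ⊕ 52 = 68.
P1: S = E(K, 52) = 227; 184 ⊕ 227 = 91.
P2: S = E(K, 227) = 146; 202 ⊕ 146 = 88.
P3: S = E(K, 146) = 65; 239 ⊕ 65 = 174.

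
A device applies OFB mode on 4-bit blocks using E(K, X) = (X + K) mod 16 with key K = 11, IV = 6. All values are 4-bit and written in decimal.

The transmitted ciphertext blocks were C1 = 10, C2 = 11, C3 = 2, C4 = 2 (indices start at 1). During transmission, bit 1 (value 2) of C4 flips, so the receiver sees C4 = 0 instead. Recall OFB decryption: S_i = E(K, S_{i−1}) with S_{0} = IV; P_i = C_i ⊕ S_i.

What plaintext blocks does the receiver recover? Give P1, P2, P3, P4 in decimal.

Only C4 changed, to 0. In OFB, a change in C_i flips the same bit in P_i only; the keystream is unaffected. Decrypting the received ciphertext:
P1: S = E(K, 6) = 1; 10 ⊕ 1 = 11.
P2: S = E(K, 1) = 12; 11 ⊕ 12 = 7.
P3: S = E(K, 12) = 7; 2 ⊕ 7 = 5.
P4: S = E(K, 7) = 2; 0 ⊕ 2 = 2.
Blocks that differ from the original plaintext: P4.

P1 = 11, P2 = 7, P3 = 5, P4 = 2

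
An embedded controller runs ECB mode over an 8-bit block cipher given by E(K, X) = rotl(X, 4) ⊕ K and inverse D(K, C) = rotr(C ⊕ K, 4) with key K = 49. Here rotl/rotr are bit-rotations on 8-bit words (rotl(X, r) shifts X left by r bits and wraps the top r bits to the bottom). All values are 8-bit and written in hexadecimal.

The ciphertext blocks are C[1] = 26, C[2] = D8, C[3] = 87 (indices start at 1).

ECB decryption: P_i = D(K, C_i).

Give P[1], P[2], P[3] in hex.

P[1]: D(K, 26) = F6.
P[2]: D(K, D8) = 19.
P[3]: D(K, 87) = EC.

P[1] = F6, P[2] = 19, P[3] = EC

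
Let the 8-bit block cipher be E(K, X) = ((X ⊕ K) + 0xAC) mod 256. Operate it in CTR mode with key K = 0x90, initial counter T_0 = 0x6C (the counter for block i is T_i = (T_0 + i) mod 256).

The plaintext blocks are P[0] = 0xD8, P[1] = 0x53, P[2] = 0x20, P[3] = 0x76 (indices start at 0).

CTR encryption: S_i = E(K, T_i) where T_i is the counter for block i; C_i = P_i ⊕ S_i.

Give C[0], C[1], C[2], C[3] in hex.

C[0] = 0x70, C[1] = 0xFA, C[2] = 0x8A, C[3] = 0xDD

C[0]: T = 0x6C, S = E(K, T) = 0xA8; 0xD8 ⊕ 0xA8 = 0x70.
C[1]: T = 0x6D, S = E(K, T) = 0xA9; 0x53 ⊕ 0xA9 = 0xFA.
C[2]: T = 0x6E, S = E(K, T) = 0xAA; 0x20 ⊕ 0xAA = 0x8A.
C[3]: T = 0x6F, S = E(K, T) = 0xAB; 0x76 ⊕ 0xAB = 0xDD.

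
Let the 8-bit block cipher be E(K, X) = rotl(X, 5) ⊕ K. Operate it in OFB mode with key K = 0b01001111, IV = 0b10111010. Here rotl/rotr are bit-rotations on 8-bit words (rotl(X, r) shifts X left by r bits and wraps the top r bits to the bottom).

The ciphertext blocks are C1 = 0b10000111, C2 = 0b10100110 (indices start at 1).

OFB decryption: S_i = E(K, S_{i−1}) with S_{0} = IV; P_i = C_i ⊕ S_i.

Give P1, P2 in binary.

P1 = 0b10011111, P2 = 0b11101010

P1: S = E(K, 0b10111010) = 0b00011000; 0b10000111 ⊕ 0b00011000 = 0b10011111.
P2: S = E(K, 0b00011000) = 0b01001100; 0b10100110 ⊕ 0b01001100 = 0b11101010.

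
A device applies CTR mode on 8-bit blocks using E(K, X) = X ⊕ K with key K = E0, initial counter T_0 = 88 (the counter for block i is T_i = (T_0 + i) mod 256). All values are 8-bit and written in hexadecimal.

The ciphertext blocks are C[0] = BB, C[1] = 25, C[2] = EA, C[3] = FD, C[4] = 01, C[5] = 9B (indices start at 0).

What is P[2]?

P[2] = 80

CTR decryption: S_i = E(K, T_i) where T_i is the counter for block i; P_i = C_i ⊕ S_i.
P[2]: T = 8A, S = E(K, T) = 6A; EA ⊕ 6A = 80.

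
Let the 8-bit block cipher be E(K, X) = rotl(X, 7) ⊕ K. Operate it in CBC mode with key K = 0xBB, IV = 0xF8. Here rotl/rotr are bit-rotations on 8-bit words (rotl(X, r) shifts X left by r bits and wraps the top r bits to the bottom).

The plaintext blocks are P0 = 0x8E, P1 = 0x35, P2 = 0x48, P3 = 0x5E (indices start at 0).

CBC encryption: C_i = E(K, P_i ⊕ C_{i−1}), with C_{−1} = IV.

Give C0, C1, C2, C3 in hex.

C0 = 0x80, C1 = 0x61, C2 = 0x2F, C3 = 0x03

C0: P0 ⊕ 0xF8 = 0x76; E(K, 0x76) = 0x80.
C1: P1 ⊕ 0x80 = 0xB5; E(K, 0xB5) = 0x61.
C2: P2 ⊕ 0x61 = 0x29; E(K, 0x29) = 0x2F.
C3: P3 ⊕ 0x2F = 0x71; E(K, 0x71) = 0x03.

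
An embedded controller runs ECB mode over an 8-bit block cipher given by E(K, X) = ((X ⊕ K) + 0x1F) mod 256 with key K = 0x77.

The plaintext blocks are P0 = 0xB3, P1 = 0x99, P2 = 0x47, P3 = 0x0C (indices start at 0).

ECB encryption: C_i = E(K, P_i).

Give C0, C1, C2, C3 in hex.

C0: E(K, 0xB3) = 0xE3.
C1: E(K, 0x99) = 0x0D.
C2: E(K, 0x47) = 0x4F.
C3: E(K, 0x0C) = 0x9A.

C0 = 0xE3, C1 = 0x0D, C2 = 0x4F, C3 = 0x9A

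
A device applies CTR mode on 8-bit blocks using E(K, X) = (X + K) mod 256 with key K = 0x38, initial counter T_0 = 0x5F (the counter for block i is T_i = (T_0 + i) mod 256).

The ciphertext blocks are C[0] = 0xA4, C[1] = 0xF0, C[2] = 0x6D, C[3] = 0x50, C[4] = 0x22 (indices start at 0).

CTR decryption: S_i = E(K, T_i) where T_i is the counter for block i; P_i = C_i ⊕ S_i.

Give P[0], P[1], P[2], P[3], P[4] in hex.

P[0] = 0x33, P[1] = 0x68, P[2] = 0xF4, P[3] = 0xCA, P[4] = 0xB9

P[0]: T = 0x5F, S = E(K, T) = 0x97; 0xA4 ⊕ 0x97 = 0x33.
P[1]: T = 0x60, S = E(K, T) = 0x98; 0xF0 ⊕ 0x98 = 0x68.
P[2]: T = 0x61, S = E(K, T) = 0x99; 0x6D ⊕ 0x99 = 0xF4.
P[3]: T = 0x62, S = E(K, T) = 0x9A; 0x50 ⊕ 0x9A = 0xCA.
P[4]: T = 0x63, S = E(K, T) = 0x9B; 0x22 ⊕ 0x9B = 0xB9.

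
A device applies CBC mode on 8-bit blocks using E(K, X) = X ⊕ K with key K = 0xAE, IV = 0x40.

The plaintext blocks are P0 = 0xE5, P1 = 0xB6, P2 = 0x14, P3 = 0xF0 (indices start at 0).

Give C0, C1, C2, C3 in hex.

C0 = 0x0B, C1 = 0x13, C2 = 0xA9, C3 = 0xF7

CBC encryption: C_i = E(K, P_i ⊕ C_{i−1}), with C_{−1} = IV.
C0: P0 ⊕ 0x40 = 0xA5; E(K, 0xA5) = 0x0B.
C1: P1 ⊕ 0x0B = 0xBD; E(K, 0xBD) = 0x13.
C2: P2 ⊕ 0x13 = 0x07; E(K, 0x07) = 0xA9.
C3: P3 ⊕ 0xA9 = 0x59; E(K, 0x59) = 0xF7.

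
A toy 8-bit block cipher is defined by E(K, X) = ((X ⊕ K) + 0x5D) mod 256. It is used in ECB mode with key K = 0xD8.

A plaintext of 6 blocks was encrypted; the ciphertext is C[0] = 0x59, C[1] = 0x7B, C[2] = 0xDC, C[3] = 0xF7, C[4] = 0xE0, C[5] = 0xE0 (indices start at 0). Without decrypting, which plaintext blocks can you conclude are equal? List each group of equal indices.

ECB encrypts each block independently with the same key, so equal ciphertext blocks imply equal plaintext blocks.
C[4] = C[5] = 0xE0, so P[4] = P[5].

P[4] = P[5]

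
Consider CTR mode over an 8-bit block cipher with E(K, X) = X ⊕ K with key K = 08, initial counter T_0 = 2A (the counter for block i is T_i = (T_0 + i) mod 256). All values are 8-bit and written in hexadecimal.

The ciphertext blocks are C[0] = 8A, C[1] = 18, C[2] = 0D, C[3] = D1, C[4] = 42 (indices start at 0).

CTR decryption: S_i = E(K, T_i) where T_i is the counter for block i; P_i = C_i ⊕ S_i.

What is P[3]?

P[3] = F4

P[3]: T = 2D, S = E(K, T) = 25; D1 ⊕ 25 = F4.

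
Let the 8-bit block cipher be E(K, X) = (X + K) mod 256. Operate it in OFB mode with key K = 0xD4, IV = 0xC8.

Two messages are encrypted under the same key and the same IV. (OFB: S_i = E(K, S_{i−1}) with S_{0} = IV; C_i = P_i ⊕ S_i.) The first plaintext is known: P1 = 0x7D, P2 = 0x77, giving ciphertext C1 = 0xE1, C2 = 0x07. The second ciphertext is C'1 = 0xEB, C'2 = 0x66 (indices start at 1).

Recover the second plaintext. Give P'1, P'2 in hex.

In OFB with a reused IV, both messages share the same keystream S_i, so C_i ⊕ C'_i = P_i ⊕ P'_i and thus P'_i = P_i ⊕ C_i ⊕ C'_i.
P'1: 0x7D ⊕ 0xE1 ⊕ 0xEB = 0x77.
P'2: 0x77 ⊕ 0x07 ⊕ 0x66 = 0x16.

P'1 = 0x77, P'2 = 0x16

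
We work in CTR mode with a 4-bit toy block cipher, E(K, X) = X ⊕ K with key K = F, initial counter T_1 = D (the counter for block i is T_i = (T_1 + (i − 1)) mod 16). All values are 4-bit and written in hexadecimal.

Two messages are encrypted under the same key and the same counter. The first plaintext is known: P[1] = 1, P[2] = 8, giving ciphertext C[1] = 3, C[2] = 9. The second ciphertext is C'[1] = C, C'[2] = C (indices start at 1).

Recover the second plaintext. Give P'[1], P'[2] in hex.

In CTR with a reused counter, both messages share the same keystream S_i, so C_i ⊕ C'_i = P_i ⊕ P'_i and thus P'_i = P_i ⊕ C_i ⊕ C'_i.
P'[1]: 1 ⊕ 3 ⊕ C = E.
P'[2]: 8 ⊕ 9 ⊕ C = D.

P'[1] = E, P'[2] = D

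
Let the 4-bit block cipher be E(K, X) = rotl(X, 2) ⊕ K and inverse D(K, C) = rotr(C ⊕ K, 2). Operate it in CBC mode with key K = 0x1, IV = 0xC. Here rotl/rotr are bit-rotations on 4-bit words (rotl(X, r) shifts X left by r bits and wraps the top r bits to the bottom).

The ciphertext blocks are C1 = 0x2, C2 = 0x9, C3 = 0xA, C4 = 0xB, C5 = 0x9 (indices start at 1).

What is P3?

P3 = 0x7

CBC decryption: P_i = D(K, C_i) ⊕ C_{i−1}, with C_{0} = IV.
P3: D(K, 0xA) = 0xE; 0xE ⊕ 0x9 = 0x7.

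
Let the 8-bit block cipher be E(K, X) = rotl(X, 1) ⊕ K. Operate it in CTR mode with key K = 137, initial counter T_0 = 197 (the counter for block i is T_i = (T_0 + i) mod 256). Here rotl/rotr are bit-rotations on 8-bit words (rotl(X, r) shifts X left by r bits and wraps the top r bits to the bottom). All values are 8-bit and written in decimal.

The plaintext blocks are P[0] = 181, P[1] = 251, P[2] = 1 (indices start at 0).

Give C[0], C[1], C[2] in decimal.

C[0] = 183, C[1] = 255, C[2] = 7

CTR encryption: S_i = E(K, T_i) where T_i is the counter for block i; C_i = P_i ⊕ S_i.
C[0]: T = 197, S = E(K, T) = 2; 181 ⊕ 2 = 183.
C[1]: T = 198, S = E(K, T) = 4; 251 ⊕ 4 = 255.
C[2]: T = 199, S = E(K, T) = 6; 1 ⊕ 6 = 7.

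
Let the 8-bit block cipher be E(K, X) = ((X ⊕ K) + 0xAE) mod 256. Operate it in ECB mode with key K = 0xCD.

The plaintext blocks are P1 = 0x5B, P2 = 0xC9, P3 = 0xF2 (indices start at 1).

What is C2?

ECB encryption: C_i = E(K, P_i).
C2: E(K, 0xC9) = 0xB2.

C2 = 0xB2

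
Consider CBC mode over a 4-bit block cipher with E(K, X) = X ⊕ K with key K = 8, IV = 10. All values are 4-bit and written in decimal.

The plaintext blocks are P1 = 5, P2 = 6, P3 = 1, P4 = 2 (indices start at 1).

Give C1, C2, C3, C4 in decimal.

CBC encryption: C_i = E(K, P_i ⊕ C_{i−1}), with C_{0} = IV.
C1: P1 ⊕ 10 = 15; E(K, 15) = 7.
C2: P2 ⊕ 7 = 1; E(K, 1) = 9.
C3: P3 ⊕ 9 = 8; E(K, 8) = 0.
C4: P4 ⊕ 0 = 2; E(K, 2) = 10.

C1 = 7, C2 = 9, C3 = 0, C4 = 10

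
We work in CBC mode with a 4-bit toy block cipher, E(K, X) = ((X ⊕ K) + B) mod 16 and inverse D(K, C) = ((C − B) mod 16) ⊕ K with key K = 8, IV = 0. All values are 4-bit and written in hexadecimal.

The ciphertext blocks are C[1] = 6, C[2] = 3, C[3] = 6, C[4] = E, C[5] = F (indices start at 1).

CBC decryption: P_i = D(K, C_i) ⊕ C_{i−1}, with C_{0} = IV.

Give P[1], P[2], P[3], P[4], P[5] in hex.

P[1] = 3, P[2] = 6, P[3] = 0, P[4] = D, P[5] = 2

P[1]: D(K, 6) = 3; 3 ⊕ 0 = 3.
P[2]: D(K, 3) = 0; 0 ⊕ 6 = 6.
P[3]: D(K, 6) = 3; 3 ⊕ 3 = 0.
P[4]: D(K, E) = B; B ⊕ 6 = D.
P[5]: D(K, F) = C; C ⊕ E = 2.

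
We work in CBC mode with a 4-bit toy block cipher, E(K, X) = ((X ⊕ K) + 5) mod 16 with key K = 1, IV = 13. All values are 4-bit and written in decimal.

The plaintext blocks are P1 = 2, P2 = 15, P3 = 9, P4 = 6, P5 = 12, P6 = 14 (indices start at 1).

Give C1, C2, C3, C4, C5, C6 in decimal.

CBC encryption: C_i = E(K, P_i ⊕ C_{i−1}), with C_{0} = IV.
C1: P1 ⊕ 13 = 15; E(K, 15) = 3.
C2: P2 ⊕ 3 = 12; E(K, 12) = 2.
C3: P3 ⊕ 2 = 11; E(K, 11) = 15.
C4: P4 ⊕ 15 = 9; E(K, 9) = 13.
C5: P5 ⊕ 13 = 1; E(K, 1) = 5.
C6: P6 ⊕ 5 = 11; E(K, 11) = 15.

C1 = 3, C2 = 2, C3 = 15, C4 = 13, C5 = 5, C6 = 15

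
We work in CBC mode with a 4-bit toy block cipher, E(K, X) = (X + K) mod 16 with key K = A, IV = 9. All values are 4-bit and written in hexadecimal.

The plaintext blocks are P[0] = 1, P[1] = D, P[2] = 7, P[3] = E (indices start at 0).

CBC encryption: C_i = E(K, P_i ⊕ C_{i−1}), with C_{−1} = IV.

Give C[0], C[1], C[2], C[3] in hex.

C[0]: P[0] ⊕ 9 = 8; E(K, 8) = 2.
C[1]: P[1] ⊕ 2 = F; E(K, F) = 9.
C[2]: P[2] ⊕ 9 = E; E(K, E) = 8.
C[3]: P[3] ⊕ 8 = 6; E(K, 6) = 0.

C[0] = 2, C[1] = 9, C[2] = 8, C[3] = 0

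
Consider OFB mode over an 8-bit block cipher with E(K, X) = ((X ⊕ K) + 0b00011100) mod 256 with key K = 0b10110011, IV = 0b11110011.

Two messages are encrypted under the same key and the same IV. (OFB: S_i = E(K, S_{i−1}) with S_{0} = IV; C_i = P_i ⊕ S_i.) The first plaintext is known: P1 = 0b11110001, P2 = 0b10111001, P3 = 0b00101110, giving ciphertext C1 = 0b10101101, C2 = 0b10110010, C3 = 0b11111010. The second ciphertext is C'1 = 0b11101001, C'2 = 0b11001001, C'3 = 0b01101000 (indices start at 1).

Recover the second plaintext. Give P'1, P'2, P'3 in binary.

P'1 = 0b10110101, P'2 = 0b11000010, P'3 = 0b10111100

In OFB with a reused IV, both messages share the same keystream S_i, so C_i ⊕ C'_i = P_i ⊕ P'_i and thus P'_i = P_i ⊕ C_i ⊕ C'_i.
P'1: 0b11110001 ⊕ 0b10101101 ⊕ 0b11101001 = 0b10110101.
P'2: 0b10111001 ⊕ 0b10110010 ⊕ 0b11001001 = 0b11000010.
P'3: 0b00101110 ⊕ 0b11111010 ⊕ 0b01101000 = 0b10111100.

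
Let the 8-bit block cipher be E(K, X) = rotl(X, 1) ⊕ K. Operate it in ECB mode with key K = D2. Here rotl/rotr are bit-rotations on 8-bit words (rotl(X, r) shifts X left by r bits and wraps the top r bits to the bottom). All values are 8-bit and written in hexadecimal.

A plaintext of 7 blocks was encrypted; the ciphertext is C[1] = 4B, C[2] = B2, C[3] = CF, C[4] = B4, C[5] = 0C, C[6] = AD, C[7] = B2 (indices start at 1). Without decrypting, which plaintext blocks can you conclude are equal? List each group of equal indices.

ECB encrypts each block independently with the same key, so equal ciphertext blocks imply equal plaintext blocks.
C[2] = C[7] = B2, so P[2] = P[7].

P[2] = P[7]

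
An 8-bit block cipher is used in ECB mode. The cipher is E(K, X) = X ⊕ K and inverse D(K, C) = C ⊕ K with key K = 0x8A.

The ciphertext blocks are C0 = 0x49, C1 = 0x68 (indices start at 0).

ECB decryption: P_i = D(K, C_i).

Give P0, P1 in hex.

P0 = 0xC3, P1 = 0xE2

P0: D(K, 0x49) = 0xC3.
P1: D(K, 0x68) = 0xE2.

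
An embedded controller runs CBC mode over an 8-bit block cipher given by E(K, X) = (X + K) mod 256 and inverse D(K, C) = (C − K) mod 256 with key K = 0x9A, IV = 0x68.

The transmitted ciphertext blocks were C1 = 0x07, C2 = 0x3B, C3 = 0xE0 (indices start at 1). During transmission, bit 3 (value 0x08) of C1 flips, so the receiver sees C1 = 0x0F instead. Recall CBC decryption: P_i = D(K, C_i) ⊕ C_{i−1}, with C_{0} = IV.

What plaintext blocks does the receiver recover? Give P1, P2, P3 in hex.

Only C1 changed, to 0x0F. In CBC, a change in C_i garbles P_i and flips the same bit in P_{i+1}. Decrypting the received ciphertext:
P1: D(K, 0x0F) = 0x75; 0x75 ⊕ 0x68 = 0x1D.
P2: D(K, 0x3B) = 0xA1; 0xA1 ⊕ 0x0F = 0xAE.
P3: D(K, 0xE0) = 0x46; 0x46 ⊕ 0x3B = 0x7D.
Blocks that differ from the original plaintext: P1, P2.

P1 = 0x1D, P2 = 0xAE, P3 = 0x7D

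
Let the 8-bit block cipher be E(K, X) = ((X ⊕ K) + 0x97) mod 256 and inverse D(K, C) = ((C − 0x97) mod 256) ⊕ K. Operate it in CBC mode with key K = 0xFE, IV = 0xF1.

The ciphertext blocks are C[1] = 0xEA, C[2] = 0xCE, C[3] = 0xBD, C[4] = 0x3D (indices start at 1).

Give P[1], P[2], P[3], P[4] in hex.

P[1] = 0x5C, P[2] = 0x23, P[3] = 0x16, P[4] = 0xE5

CBC decryption: P_i = D(K, C_i) ⊕ C_{i−1}, with C_{0} = IV.
P[1]: D(K, 0xEA) = 0xAD; 0xAD ⊕ 0xF1 = 0x5C.
P[2]: D(K, 0xCE) = 0xC9; 0xC9 ⊕ 0xEA = 0x23.
P[3]: D(K, 0xBD) = 0xD8; 0xD8 ⊕ 0xCE = 0x16.
P[4]: D(K, 0x3D) = 0x58; 0x58 ⊕ 0xBD = 0xE5.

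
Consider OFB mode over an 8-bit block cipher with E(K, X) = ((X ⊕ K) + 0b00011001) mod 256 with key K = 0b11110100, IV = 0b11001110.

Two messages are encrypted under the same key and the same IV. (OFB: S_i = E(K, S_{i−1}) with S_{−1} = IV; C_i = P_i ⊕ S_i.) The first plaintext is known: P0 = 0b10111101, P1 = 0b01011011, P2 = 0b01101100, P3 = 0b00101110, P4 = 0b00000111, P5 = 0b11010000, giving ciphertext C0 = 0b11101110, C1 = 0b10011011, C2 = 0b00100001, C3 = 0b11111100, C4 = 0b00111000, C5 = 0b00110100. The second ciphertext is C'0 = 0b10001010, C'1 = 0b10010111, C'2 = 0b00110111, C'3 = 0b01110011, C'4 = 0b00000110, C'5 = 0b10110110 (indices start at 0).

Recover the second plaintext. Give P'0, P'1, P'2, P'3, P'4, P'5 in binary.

P'0 = 0b11011001, P'1 = 0b01010111, P'2 = 0b01111010, P'3 = 0b10100001, P'4 = 0b00111001, P'5 = 0b01010010

In OFB with a reused IV, both messages share the same keystream S_i, so C_i ⊕ C'_i = P_i ⊕ P'_i and thus P'_i = P_i ⊕ C_i ⊕ C'_i.
P'0: 0b10111101 ⊕ 0b11101110 ⊕ 0b10001010 = 0b11011001.
P'1: 0b01011011 ⊕ 0b10011011 ⊕ 0b10010111 = 0b01010111.
P'2: 0b01101100 ⊕ 0b00100001 ⊕ 0b00110111 = 0b01111010.
P'3: 0b00101110 ⊕ 0b11111100 ⊕ 0b01110011 = 0b10100001.
P'4: 0b00000111 ⊕ 0b00111000 ⊕ 0b00000110 = 0b00111001.
P'5: 0b11010000 ⊕ 0b00110100 ⊕ 0b10110110 = 0b01010010.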